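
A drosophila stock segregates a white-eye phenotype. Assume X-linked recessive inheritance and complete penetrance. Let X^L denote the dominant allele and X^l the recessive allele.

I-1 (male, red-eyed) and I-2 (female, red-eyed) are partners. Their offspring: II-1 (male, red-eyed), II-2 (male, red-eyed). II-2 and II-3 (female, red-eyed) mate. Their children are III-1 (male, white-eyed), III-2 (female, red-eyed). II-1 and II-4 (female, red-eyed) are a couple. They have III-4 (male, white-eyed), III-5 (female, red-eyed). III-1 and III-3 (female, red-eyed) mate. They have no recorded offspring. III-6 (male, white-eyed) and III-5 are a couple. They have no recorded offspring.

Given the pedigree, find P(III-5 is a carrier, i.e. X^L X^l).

II-1 is red-eyed, so II-1 is X^L Y.
II-4 is red-eyed so carries L and passed l to III-4 (X^l Y), so II-4 is X^L X^l.
Their cross gives offspring ratios 1/2 X^L X^L : 1/2 X^L X^l. Conditioning on III-5 being red-eyed, P(X^L X^l) = 1/2 / 1 = 1/2.

1/2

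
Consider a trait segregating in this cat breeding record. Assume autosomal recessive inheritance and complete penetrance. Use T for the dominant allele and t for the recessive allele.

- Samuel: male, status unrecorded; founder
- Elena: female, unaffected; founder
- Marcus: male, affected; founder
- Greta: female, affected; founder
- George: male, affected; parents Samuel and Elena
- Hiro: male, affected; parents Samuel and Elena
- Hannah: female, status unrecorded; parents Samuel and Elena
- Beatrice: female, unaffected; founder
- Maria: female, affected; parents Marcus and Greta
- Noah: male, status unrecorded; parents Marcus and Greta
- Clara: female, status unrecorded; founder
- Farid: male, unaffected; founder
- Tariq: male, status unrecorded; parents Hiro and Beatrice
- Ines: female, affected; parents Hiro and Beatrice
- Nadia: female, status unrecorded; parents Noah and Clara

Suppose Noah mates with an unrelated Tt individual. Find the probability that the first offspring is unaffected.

Noah received t from Marcus (tt) and received t from Greta (tt), so Noah is tt.
The cross gives 1/2 Tt : 1/2 tt, so P(offspring is unaffected) = 1/2.

1/2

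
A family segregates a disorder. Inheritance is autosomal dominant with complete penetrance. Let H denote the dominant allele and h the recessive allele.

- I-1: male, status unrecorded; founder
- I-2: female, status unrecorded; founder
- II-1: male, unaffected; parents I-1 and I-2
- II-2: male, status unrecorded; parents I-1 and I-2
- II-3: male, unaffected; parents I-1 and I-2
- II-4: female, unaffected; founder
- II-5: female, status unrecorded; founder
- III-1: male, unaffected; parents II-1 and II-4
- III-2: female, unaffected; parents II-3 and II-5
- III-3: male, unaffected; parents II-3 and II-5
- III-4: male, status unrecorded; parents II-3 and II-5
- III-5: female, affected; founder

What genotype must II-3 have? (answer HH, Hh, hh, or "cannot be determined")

hh

II-3 is unaffected, so II-3 is hh.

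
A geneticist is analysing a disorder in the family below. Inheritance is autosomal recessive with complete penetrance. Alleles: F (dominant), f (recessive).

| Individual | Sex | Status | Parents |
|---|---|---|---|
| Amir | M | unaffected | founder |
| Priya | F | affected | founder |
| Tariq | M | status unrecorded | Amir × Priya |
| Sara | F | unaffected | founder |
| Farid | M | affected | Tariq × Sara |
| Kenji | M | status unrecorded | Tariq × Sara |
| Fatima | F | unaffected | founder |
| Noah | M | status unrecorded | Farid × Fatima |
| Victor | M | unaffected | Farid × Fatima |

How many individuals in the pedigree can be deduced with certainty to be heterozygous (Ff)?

Obligate heterozygotes: Sara is unaffected so carries F and passed f to Farid (ff), so Sara is Ff; Victor is unaffected so carries F and received f from Farid (ff), so Victor is Ff.
Every other individual is either homozygous by phenotype or has at least one consistent homozygous assignment, so the count is 2.

2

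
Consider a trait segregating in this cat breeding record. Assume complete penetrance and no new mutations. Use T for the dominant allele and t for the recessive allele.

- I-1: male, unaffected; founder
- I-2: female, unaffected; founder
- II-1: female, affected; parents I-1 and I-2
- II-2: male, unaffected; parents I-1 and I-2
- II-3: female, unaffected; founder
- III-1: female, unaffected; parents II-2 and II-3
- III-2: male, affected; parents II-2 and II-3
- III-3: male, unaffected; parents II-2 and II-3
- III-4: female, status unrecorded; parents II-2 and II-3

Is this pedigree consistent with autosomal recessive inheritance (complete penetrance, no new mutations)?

A consistent assignment under autosomal recessive exists: I-1 Tt, I-2 Tt, II-1 tt, II-2 Tt, II-3 Tt, III-1 TT, III-2 tt, III-3 TT, III-4 TT.
In this assignment every recorded phenotype matches its genotype and every non-founder's genotype is obtainable from its parents' genotypes, so the pedigree is consistent.

Yes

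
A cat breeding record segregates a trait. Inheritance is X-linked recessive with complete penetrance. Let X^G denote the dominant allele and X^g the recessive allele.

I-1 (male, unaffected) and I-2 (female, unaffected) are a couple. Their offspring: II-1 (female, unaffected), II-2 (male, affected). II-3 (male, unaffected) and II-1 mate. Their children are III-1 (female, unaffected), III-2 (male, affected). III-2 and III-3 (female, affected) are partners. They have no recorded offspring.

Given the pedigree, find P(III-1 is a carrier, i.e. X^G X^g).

1/2

II-3 is unaffected, so II-3 is X^G Y.
II-1 is unaffected so carries G and passed g to III-2 (X^g Y), so II-1 is X^G X^g.
Their cross gives offspring ratios 1/2 X^G X^G : 1/2 X^G X^g. Conditioning on III-1 being unaffected, P(X^G X^g) = 1/2 / 1 = 1/2.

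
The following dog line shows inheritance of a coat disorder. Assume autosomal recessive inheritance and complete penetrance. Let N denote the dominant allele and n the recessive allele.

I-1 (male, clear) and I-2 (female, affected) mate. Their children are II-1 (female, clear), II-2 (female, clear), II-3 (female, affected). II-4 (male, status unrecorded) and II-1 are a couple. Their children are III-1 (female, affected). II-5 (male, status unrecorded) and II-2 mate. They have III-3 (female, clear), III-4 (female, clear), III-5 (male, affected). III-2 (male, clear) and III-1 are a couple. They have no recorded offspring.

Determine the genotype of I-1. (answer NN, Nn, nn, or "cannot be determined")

From phenotype alone, I-1 is NN or Nn.
I-1 is clear so carries N and passed n to II-3 (nn), so I-1 is Nn.

Nn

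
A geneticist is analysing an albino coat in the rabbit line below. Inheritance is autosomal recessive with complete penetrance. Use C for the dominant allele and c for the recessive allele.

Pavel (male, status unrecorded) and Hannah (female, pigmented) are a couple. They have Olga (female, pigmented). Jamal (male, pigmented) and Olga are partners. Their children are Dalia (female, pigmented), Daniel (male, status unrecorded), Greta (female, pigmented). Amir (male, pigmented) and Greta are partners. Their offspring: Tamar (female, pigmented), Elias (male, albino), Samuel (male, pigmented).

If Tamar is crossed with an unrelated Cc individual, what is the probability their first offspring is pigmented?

Amir is pigmented so carries C and passed c to Elias (cc), so Amir is Cc.
Greta is pigmented so carries C and passed c to Elias (cc), so Greta is Cc.
Tamar is a pigmented offspring of Amir (Cc) × Greta (Cc), whose cross gives 1/4 CC : 1/2 Cc : 1/4 cc; conditioning on being pigmented, Tamar is CC with probability 1/3, Cc with probability 2/3.
Summing over parental genotype combinations, P(offspring is pigmented) = 1/3·1 + 2/3·3/4 = 5/6.

5/6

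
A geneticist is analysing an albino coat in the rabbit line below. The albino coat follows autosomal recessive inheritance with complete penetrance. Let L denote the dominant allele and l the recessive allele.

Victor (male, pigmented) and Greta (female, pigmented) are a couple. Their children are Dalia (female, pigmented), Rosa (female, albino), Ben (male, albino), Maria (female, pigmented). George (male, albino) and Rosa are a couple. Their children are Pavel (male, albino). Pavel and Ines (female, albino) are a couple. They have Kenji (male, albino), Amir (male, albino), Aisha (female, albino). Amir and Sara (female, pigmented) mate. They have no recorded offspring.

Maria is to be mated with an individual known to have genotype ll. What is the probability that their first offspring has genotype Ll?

2/3

Victor is pigmented so carries L and passed l to Rosa (ll), so Victor is Ll.
Greta is pigmented so carries L and passed l to Rosa (ll), so Greta is Ll.
Maria is a pigmented offspring of Victor (Ll) × Greta (Ll), whose cross gives 1/4 LL : 1/2 Ll : 1/4 ll; conditioning on being pigmented, Maria is LL with probability 1/3, Ll with probability 2/3.
Summing over parental genotype combinations, P(offspring has genotype Ll) = 1/3·1 + 2/3·1/2 = 2/3.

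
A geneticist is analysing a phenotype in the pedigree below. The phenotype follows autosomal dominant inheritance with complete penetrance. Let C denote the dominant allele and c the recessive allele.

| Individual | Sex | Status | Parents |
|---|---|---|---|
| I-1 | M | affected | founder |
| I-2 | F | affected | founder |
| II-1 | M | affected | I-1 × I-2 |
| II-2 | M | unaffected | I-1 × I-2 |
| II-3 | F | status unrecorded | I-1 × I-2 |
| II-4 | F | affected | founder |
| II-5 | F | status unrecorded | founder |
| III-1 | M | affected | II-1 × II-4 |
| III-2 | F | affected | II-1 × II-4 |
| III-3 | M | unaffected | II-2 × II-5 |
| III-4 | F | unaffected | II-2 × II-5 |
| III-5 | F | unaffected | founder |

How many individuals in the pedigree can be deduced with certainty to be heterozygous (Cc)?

2

Obligate heterozygotes: I-1 is affected so carries C and passed c to II-2 (cc), so I-1 is Cc; I-2 is affected so carries C and passed c to II-2 (cc), so I-2 is Cc.
Every other individual is either homozygous by phenotype or has at least one consistent homozygous assignment, so the count is 2.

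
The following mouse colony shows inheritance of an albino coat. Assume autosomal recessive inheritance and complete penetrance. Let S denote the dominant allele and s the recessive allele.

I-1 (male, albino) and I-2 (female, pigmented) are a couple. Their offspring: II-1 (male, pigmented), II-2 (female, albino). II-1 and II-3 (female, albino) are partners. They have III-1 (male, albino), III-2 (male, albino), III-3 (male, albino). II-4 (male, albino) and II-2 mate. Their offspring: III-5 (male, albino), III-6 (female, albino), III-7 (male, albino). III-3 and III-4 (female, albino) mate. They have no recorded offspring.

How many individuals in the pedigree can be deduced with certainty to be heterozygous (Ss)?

Obligate heterozygotes: I-2 is pigmented so carries S and passed s to II-2 (ss), so I-2 is Ss; II-1 is pigmented so carries S and received s from I-1 (ss), so II-1 is Ss.
Every other individual is either homozygous by phenotype or has at least one consistent homozygous assignment, so the count is 2.

2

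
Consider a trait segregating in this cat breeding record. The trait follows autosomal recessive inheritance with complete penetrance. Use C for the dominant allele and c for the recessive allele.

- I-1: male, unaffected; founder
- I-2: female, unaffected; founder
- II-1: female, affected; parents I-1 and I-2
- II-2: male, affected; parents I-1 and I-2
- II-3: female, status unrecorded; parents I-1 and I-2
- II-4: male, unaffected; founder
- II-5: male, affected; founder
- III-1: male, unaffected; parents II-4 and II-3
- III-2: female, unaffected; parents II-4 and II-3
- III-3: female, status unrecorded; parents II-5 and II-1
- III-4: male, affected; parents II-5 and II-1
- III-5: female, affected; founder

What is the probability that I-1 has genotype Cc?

1

I-1 is unaffected so carries C and passed c to II-1 (cc), so I-1 is Cc, giving P(Cc) = 1.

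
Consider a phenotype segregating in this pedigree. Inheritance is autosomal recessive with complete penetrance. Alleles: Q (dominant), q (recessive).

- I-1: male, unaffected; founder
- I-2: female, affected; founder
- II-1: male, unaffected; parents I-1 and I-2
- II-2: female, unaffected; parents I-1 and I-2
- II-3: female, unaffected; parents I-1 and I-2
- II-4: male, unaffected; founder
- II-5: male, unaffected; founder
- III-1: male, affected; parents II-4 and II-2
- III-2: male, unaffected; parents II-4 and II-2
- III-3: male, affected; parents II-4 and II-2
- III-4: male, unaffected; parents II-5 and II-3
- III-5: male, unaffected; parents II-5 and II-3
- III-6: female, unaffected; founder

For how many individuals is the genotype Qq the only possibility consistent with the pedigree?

4

Obligate heterozygotes: II-1 is unaffected so carries Q and received q from I-2 (qq), so II-1 is Qq; II-2 is unaffected so carries Q and received q from I-2 (qq), so II-2 is Qq; II-3 is unaffected so carries Q and received q from I-2 (qq), so II-3 is Qq; II-4 is unaffected so carries Q and passed q to III-1 (qq), so II-4 is Qq.
Every other individual is either homozygous by phenotype or has at least one consistent homozygous assignment, so the count is 4.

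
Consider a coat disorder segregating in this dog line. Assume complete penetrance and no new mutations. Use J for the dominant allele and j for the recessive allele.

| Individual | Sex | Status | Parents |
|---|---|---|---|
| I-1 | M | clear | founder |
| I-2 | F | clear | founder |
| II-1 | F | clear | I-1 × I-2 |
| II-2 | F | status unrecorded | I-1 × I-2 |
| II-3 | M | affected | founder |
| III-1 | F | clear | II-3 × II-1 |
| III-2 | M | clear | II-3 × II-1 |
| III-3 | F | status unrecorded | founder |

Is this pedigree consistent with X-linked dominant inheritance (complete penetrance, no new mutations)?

No

Under X-linked dominant, III-1 (clear, female) cannot arise from II-3 (affected) × II-1 (clear).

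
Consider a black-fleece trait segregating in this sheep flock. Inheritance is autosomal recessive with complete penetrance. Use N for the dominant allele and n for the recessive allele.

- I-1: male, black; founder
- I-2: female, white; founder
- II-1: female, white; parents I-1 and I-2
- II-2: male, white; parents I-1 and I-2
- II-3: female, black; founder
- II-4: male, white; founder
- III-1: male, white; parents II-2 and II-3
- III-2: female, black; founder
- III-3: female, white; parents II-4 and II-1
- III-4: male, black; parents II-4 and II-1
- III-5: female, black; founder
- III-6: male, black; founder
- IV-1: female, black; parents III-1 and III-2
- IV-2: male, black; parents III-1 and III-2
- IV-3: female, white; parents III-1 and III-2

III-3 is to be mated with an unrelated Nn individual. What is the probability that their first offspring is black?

1/6

II-4 is white so carries N and passed n to III-4 (nn), so II-4 is Nn.
II-1 is white so carries N and received n from I-1 (nn), so II-1 is Nn.
III-3 is a white offspring of II-4 (Nn) × II-1 (Nn), whose cross gives 1/4 NN : 1/2 Nn : 1/4 nn; conditioning on being white, III-3 is NN with probability 1/3, Nn with probability 2/3.
Summing over parental genotype combinations, P(offspring is black) = 2/3·1/4 = 1/6.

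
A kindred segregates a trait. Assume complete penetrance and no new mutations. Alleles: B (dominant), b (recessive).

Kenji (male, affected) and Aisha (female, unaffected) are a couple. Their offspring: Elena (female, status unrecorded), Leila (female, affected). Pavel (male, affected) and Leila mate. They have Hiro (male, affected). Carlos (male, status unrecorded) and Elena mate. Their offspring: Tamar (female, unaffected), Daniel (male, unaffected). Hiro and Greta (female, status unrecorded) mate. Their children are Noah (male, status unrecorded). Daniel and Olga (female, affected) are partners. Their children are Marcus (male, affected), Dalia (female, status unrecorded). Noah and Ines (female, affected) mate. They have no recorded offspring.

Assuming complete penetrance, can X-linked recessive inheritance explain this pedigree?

A consistent assignment under X-linked recessive exists: Kenji X^b Y, Aisha X^B X^b, Elena X^B X^b, Leila X^b X^b, Pavel X^b Y, Carlos X^B Y, Hiro X^b Y, Greta X^B X^B, Tamar X^B X^B, Daniel X^B Y, Olga X^b X^b, Noah X^B Y, Ines X^b X^b, Marcus X^b Y, Dalia X^B X^b.
In this assignment every recorded phenotype matches its genotype and every non-founder's genotype is obtainable from its parents' genotypes, so the pedigree is consistent.

Yes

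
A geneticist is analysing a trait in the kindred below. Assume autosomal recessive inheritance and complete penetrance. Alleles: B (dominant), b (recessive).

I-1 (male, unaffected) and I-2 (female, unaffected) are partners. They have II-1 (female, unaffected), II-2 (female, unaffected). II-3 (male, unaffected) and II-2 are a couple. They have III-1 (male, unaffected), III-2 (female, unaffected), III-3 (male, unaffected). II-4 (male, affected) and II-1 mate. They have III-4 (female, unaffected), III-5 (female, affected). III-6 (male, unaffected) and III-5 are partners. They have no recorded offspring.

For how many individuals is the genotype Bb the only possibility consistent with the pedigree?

Obligate heterozygotes: II-1 is unaffected so carries B and passed b to III-5 (bb), so II-1 is Bb; III-4 is unaffected so carries B and received b from II-4 (bb), so III-4 is Bb.
Every other individual is either homozygous by phenotype or has at least one consistent homozygous assignment, so the count is 2.

2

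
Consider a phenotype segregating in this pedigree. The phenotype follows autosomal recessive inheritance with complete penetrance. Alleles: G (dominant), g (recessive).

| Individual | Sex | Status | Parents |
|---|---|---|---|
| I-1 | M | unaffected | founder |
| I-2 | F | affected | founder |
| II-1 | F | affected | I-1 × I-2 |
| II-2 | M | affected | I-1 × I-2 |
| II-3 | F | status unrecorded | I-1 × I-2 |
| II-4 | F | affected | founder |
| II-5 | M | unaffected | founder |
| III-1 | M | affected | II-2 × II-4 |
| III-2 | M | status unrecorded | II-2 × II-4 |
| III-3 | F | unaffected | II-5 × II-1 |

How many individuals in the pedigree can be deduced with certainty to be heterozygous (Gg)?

Obligate heterozygotes: I-1 is unaffected so carries G and passed g to II-1 (gg), so I-1 is Gg; III-3 is unaffected so carries G and received g from II-1 (gg), so III-3 is Gg.
Every other individual is either homozygous by phenotype or has at least one consistent homozygous assignment, so the count is 2.

2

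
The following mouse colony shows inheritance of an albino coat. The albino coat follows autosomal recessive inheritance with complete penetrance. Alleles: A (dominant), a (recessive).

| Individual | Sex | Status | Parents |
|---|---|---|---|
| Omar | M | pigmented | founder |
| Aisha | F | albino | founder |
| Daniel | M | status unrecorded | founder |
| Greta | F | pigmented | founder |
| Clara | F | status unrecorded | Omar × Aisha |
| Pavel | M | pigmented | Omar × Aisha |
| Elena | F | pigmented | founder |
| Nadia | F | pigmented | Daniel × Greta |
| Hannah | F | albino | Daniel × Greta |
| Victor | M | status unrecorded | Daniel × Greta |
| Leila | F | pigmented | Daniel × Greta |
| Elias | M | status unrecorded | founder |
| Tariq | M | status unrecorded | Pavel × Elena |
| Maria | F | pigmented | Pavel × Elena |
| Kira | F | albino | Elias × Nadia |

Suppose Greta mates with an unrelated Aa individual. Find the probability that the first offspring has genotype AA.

Greta is pigmented so carries A and passed a to Hannah (aa), so Greta is Aa.
The cross gives 1/4 AA : 1/2 Aa : 1/4 aa, so P(offspring has genotype AA) = 1/4.

1/4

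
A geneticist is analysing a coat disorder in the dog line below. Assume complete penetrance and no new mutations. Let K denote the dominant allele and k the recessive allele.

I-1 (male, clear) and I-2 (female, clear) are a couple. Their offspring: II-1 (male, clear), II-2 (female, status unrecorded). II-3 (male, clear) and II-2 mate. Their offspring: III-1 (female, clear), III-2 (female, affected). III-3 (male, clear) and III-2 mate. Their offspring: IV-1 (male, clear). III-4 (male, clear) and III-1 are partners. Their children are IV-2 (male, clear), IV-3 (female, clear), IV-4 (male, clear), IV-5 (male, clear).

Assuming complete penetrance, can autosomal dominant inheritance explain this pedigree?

No assignment of genotypes under autosomal dominant satisfies every parent–offspring relationship, so the pedigree is inconsistent.

No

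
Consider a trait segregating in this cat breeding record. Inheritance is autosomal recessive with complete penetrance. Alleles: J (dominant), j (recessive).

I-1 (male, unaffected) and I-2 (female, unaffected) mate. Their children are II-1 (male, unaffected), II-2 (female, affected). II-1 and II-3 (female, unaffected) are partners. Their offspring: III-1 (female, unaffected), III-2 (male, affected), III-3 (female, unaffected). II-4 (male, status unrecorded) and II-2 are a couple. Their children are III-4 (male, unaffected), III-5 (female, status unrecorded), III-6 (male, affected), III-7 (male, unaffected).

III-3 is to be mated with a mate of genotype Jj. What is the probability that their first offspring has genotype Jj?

1/2

II-1 is unaffected so carries J and passed j to III-2 (jj), so II-1 is Jj.
II-3 is unaffected so carries J and passed j to III-2 (jj), so II-3 is Jj.
III-3 is an unaffected offspring of II-1 (Jj) × II-3 (Jj), whose cross gives 1/4 JJ : 1/2 Jj : 1/4 jj; conditioning on being unaffected, III-3 is JJ with probability 1/3, Jj with probability 2/3.
Summing over parental genotype combinations, P(offspring has genotype Jj) = 1/3·1/2 + 2/3·1/2 = 1/2.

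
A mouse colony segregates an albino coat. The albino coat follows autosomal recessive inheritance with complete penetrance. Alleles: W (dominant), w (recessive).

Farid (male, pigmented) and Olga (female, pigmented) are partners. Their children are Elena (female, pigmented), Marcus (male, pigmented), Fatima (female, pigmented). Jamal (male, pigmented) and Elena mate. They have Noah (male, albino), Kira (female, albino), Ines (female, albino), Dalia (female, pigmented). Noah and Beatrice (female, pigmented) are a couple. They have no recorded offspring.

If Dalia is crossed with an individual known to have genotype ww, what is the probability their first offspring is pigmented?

2/3

Jamal is pigmented so carries W and passed w to Noah (ww), so Jamal is Ww.
Elena is pigmented so carries W and passed w to Noah (ww), so Elena is Ww.
Dalia is a pigmented offspring of Jamal (Ww) × Elena (Ww), whose cross gives 1/4 WW : 1/2 Ww : 1/4 ww; conditioning on being pigmented, Dalia is WW with probability 1/3, Ww with probability 2/3.
Summing over parental genotype combinations, P(offspring is pigmented) = 1/3·1 + 2/3·1/2 = 2/3.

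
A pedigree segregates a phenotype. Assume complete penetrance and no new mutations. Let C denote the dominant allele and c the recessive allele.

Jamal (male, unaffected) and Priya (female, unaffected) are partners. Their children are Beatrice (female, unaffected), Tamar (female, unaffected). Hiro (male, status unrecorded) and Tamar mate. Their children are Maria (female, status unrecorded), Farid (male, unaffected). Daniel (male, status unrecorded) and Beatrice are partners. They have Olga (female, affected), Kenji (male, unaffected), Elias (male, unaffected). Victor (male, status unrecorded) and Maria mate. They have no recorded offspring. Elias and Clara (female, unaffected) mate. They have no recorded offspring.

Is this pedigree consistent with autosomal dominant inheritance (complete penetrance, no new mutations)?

A consistent assignment under autosomal dominant exists: Jamal cc, Priya cc, Beatrice cc, Tamar cc, Hiro Cc, Daniel Cc, Maria Cc, Farid cc, Victor CC, Olga Cc, Kenji cc, Elias cc, Clara cc.
In this assignment every recorded phenotype matches its genotype and every non-founder's genotype is obtainable from its parents' genotypes, so the pedigree is consistent.

Yes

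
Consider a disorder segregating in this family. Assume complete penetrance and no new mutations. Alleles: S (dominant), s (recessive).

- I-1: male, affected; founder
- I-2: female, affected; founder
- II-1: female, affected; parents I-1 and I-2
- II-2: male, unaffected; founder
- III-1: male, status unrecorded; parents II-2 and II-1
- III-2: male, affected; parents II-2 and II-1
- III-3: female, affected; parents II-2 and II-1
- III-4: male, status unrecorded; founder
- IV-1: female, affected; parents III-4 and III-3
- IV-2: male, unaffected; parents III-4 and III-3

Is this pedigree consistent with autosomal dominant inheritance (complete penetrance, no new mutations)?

Yes

A consistent assignment under autosomal dominant exists: I-1 SS, I-2 SS, II-1 SS, II-2 ss, III-1 Ss, III-2 Ss, III-3 Ss, III-4 Ss, IV-1 SS, IV-2 ss.
In this assignment every recorded phenotype matches its genotype and every non-founder's genotype is obtainable from its parents' genotypes, so the pedigree is consistent.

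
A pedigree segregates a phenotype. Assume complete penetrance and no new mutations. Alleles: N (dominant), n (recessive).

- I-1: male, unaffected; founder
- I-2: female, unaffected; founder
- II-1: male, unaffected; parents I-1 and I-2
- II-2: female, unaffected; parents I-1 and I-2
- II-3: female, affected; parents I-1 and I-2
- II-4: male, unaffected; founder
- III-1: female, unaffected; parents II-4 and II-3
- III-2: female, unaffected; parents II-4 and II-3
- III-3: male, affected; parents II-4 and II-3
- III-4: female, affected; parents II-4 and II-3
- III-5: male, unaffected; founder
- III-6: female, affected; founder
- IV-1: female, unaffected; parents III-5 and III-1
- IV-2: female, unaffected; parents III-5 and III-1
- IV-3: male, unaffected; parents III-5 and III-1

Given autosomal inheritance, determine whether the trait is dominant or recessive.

I-1 and I-2 are both unaffected yet have an affected child II-3. Under dominance, an affected child requires at least one affected parent, so the trait cannot be dominant.

recessive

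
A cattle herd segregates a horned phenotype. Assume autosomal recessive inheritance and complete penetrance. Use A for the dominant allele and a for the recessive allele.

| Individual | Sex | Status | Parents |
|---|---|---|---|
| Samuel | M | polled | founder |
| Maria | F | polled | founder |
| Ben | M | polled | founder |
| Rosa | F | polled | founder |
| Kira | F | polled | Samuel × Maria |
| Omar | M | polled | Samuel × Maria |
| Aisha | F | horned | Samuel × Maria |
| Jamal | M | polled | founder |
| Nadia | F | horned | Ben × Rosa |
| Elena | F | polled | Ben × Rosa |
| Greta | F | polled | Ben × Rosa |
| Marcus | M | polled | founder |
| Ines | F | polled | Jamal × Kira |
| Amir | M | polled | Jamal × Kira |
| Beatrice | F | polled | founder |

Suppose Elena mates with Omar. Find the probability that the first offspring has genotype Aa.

Ben is polled so carries A and passed a to Nadia (aa), so Ben is Aa.
Rosa is polled so carries A and passed a to Nadia (aa), so Rosa is Aa.
Elena is a polled offspring of Ben (Aa) × Rosa (Aa), whose cross gives 1/4 AA : 1/2 Aa : 1/4 aa; conditioning on being polled, Elena is AA with probability 1/3, Aa with probability 2/3.
Samuel is polled so carries A and passed a to Aisha (aa), so Samuel is Aa.
Maria is polled so carries A and passed a to Aisha (aa), so Maria is Aa.
Omar is a polled offspring of Samuel (Aa) × Maria (Aa), whose cross gives 1/4 AA : 1/2 Aa : 1/4 aa; conditioning on being polled, Omar is AA with probability 1/3, Aa with probability 2/3.
Summing over parental genotype combinations, P(offspring has genotype Aa) = 2/9·1/2 + 2/9·1/2 + 4/9·1/2 = 4/9.

4/9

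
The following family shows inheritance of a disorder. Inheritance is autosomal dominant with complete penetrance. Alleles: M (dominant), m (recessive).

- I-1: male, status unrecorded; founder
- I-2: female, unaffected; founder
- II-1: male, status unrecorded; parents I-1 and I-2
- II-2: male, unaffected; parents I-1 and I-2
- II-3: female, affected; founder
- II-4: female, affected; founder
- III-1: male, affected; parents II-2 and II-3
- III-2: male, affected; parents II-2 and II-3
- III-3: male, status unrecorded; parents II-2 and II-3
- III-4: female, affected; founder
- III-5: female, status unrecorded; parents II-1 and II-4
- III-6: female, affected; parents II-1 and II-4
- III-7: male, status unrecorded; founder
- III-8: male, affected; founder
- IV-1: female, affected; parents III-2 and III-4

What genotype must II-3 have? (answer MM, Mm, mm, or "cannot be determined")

cannot be determined

II-3's phenotype allows MM or Mm, and no parent or child forces a single allele at both positions; consistent genotype assignments exist with II-3 as MM or Mm.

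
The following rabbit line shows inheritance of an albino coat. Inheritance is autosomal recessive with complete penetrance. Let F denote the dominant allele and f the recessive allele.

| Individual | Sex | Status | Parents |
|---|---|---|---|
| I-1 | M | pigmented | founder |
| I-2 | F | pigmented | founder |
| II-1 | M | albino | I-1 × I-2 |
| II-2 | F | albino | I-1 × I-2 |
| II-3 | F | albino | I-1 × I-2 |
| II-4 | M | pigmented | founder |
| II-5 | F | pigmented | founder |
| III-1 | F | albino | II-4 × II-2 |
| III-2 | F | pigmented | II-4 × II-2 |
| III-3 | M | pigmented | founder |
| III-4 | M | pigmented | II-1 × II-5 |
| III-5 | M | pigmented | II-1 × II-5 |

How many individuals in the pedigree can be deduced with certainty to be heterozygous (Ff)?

Obligate heterozygotes: I-1 is pigmented so carries F and passed f to II-1 (ff), so I-1 is Ff; I-2 is pigmented so carries F and passed f to II-1 (ff), so I-2 is Ff; II-4 is pigmented so carries F and passed f to III-1 (ff), so II-4 is Ff; III-2 is pigmented so carries F and received f from II-2 (ff), so III-2 is Ff; III-4 is pigmented so carries F and received f from II-1 (ff), so III-4 is Ff; III-5 is pigmented so carries F and received f from II-1 (ff), so III-5 is Ff.
Every other individual is either homozygous by phenotype or has at least one consistent homozygous assignment, so the count is 6.

6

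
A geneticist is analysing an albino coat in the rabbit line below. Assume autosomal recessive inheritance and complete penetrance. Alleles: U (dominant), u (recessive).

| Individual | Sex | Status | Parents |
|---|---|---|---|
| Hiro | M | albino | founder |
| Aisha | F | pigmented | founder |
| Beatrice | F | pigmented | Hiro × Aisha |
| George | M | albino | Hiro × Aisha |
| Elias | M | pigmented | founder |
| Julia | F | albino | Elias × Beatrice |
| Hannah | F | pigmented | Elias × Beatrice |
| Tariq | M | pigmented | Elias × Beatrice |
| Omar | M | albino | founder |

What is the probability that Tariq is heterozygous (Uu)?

2/3

Elias is pigmented so carries U and passed u to Julia (uu), so Elias is Uu.
Beatrice is pigmented so carries U and received u from Hiro (uu), so Beatrice is Uu.
Their cross gives offspring ratios 1/4 UU : 1/2 Uu : 1/4 uu. Conditioning on Tariq being pigmented, P(Uu) = 1/2 / 3/4 = 2/3.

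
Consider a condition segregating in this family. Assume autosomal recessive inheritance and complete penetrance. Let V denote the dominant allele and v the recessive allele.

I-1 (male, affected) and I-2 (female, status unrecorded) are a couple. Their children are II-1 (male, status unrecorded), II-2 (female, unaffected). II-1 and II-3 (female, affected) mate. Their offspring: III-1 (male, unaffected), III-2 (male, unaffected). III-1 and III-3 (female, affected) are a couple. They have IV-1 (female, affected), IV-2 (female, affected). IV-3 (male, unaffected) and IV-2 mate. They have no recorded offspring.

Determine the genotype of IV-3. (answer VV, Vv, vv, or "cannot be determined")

IV-3's phenotype allows VV or Vv, and no parent or child forces a single allele at both positions; consistent genotype assignments exist with IV-3 as VV or Vv.

cannot be determined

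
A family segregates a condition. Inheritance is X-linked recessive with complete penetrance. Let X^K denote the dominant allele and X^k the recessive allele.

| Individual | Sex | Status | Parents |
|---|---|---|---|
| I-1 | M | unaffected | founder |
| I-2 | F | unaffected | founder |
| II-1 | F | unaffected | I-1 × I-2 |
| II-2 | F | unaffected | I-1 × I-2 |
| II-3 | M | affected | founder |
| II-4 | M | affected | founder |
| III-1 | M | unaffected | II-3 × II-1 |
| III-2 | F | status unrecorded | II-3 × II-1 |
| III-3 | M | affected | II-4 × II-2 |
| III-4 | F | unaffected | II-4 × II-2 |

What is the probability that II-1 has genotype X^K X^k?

I-1 is unaffected, so I-1 is X^K Y.
I-2 is unaffected so carries K and passed k to II-2 (X^K X^k, whose K came from I-1), so I-2 is X^K X^k.
Their cross gives offspring ratios 1/2 X^K X^K : 1/2 X^K X^k. Conditioning on II-1 being unaffected, P(X^K X^k) = 1/2 / 1 = 1/2 before taking II-1's own offspring into account.
II-3 is affected, so II-3 is X^k Y.
Now use II-1's offspring. Probability of each recorded status — unaffected son III-1: 1/2 if II-1 is X^K X^k, 1 if X^K X^K. (III-2: equally likely either way, so uninformative.)
Bayes: P(X^K X^k) = 1/2·1/2 / (1/2·1/2 + 1/2·1) = 1/3.

1/3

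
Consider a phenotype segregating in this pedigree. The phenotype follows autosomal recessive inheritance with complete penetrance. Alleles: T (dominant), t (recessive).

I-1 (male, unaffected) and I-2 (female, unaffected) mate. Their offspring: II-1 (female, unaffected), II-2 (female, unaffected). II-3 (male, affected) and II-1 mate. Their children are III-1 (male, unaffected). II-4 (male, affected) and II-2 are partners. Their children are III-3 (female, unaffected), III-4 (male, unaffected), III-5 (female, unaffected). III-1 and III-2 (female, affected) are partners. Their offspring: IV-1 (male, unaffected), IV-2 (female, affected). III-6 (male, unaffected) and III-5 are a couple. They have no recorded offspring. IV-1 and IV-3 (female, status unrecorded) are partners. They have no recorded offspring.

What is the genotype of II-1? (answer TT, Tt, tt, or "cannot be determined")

II-1's phenotype allows TT or Tt, and no parent or child forces a single allele at both positions; consistent genotype assignments exist with II-1 as TT or Tt.

cannot be determined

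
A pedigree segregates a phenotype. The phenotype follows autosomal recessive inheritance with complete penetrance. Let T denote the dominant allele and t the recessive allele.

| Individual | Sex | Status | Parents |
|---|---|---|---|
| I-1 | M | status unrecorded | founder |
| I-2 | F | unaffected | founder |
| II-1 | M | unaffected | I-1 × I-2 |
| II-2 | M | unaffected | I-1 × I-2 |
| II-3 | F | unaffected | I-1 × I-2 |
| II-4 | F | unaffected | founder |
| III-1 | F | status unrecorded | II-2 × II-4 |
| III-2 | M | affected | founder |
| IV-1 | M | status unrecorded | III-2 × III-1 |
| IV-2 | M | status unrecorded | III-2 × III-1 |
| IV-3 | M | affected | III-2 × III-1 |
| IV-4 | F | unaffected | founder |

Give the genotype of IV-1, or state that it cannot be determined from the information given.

IV-1's phenotype is unrecorded, and no parent or child forces a single allele at both positions; consistent genotype assignments exist with IV-1 as Tt or tt.

cannot be determined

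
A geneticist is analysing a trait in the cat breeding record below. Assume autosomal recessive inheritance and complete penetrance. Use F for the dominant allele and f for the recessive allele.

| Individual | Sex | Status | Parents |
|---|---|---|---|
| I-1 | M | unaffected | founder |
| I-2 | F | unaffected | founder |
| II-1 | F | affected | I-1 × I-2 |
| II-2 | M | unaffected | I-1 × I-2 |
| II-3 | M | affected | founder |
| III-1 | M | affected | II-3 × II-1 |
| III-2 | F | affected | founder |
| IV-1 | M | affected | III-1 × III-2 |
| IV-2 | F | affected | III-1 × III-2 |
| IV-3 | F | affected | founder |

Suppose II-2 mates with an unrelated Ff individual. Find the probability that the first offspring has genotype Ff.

1/2

I-1 is unaffected so carries F and passed f to II-1 (ff), so I-1 is Ff.
I-2 is unaffected so carries F and passed f to II-1 (ff), so I-2 is Ff.
II-2 is an unaffected offspring of I-1 (Ff) × I-2 (Ff), whose cross gives 1/4 FF : 1/2 Ff : 1/4 ff; conditioning on being unaffected, II-2 is FF with probability 1/3, Ff with probability 2/3.
Summing over parental genotype combinations, P(offspring has genotype Ff) = 1/3·1/2 + 2/3·1/2 = 1/2.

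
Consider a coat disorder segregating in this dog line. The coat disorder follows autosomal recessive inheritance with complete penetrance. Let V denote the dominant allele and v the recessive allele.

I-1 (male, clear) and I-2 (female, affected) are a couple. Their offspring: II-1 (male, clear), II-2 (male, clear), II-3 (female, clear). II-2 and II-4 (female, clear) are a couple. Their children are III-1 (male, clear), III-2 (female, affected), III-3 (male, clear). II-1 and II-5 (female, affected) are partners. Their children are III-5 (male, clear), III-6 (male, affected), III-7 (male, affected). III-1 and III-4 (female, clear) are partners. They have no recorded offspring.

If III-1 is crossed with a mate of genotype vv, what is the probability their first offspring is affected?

1/3

II-2 is clear so carries V and received v from I-2 (vv), so II-2 is Vv.
II-4 is clear so carries V and passed v to III-2 (vv), so II-4 is Vv.
III-1 is a clear offspring of II-2 (Vv) × II-4 (Vv), whose cross gives 1/4 VV : 1/2 Vv : 1/4 vv; conditioning on being clear, III-1 is VV with probability 1/3, Vv with probability 2/3.
Summing over parental genotype combinations, P(offspring is affected) = 2/3·1/2 = 1/3.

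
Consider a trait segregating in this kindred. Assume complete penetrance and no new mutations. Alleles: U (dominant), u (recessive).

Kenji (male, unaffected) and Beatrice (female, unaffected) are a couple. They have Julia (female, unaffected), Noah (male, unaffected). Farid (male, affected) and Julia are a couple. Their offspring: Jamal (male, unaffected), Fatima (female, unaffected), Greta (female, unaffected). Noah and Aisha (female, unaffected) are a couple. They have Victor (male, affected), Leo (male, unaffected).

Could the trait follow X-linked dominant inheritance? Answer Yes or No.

Under X-linked dominant, Fatima (unaffected, female) cannot arise from Farid (affected) × Julia (unaffected).

No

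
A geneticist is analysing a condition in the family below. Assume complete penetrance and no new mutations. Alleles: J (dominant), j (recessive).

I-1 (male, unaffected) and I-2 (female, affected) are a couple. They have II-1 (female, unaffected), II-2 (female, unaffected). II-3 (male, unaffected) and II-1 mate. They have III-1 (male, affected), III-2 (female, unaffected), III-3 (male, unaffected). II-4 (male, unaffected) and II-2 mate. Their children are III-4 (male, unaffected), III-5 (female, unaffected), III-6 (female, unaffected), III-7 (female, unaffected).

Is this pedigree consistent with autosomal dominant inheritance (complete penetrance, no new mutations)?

No

Under autosomal dominant, III-1 (affected, male) cannot arise from II-3 (unaffected) × II-1 (unaffected).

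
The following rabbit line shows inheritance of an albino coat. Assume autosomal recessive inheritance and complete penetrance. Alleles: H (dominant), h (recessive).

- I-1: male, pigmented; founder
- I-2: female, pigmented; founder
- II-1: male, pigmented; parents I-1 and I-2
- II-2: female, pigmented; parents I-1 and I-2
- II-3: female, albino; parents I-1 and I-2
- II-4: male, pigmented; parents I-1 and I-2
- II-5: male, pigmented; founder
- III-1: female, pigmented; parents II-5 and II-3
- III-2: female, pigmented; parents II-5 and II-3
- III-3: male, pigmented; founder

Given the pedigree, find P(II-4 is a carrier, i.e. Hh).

I-1 is pigmented so carries H and passed h to II-3 (hh), so I-1 is Hh.
I-2 is pigmented so carries H and passed h to II-3 (hh), so I-2 is Hh.
Their cross gives offspring ratios 1/4 HH : 1/2 Hh : 1/4 hh. Conditioning on II-4 being pigmented, P(Hh) = 1/2 / 3/4 = 2/3.

2/3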